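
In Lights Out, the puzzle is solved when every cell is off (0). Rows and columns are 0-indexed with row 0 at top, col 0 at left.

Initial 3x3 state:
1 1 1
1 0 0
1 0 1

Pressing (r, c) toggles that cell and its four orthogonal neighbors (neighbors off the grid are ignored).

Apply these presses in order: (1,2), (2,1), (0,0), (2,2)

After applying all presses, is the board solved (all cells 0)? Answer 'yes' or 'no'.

After press 1 at (1,2):
1 1 0
1 1 1
1 0 0

After press 2 at (2,1):
1 1 0
1 0 1
0 1 1

After press 3 at (0,0):
0 0 0
0 0 1
0 1 1

After press 4 at (2,2):
0 0 0
0 0 0
0 0 0

Lights still on: 0

Answer: yes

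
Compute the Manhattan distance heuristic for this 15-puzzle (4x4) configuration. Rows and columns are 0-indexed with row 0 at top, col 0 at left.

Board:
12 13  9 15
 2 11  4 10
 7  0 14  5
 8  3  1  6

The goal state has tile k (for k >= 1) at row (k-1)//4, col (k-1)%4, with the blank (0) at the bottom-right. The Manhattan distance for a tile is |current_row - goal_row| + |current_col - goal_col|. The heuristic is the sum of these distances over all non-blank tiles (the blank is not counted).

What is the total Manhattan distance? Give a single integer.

Answer: 53

Derivation:
Tile 12: at (0,0), goal (2,3), distance |0-2|+|0-3| = 5
Tile 13: at (0,1), goal (3,0), distance |0-3|+|1-0| = 4
Tile 9: at (0,2), goal (2,0), distance |0-2|+|2-0| = 4
Tile 15: at (0,3), goal (3,2), distance |0-3|+|3-2| = 4
Tile 2: at (1,0), goal (0,1), distance |1-0|+|0-1| = 2
Tile 11: at (1,1), goal (2,2), distance |1-2|+|1-2| = 2
Tile 4: at (1,2), goal (0,3), distance |1-0|+|2-3| = 2
Tile 10: at (1,3), goal (2,1), distance |1-2|+|3-1| = 3
Tile 7: at (2,0), goal (1,2), distance |2-1|+|0-2| = 3
Tile 14: at (2,2), goal (3,1), distance |2-3|+|2-1| = 2
Tile 5: at (2,3), goal (1,0), distance |2-1|+|3-0| = 4
Tile 8: at (3,0), goal (1,3), distance |3-1|+|0-3| = 5
Tile 3: at (3,1), goal (0,2), distance |3-0|+|1-2| = 4
Tile 1: at (3,2), goal (0,0), distance |3-0|+|2-0| = 5
Tile 6: at (3,3), goal (1,1), distance |3-1|+|3-1| = 4
Sum: 5 + 4 + 4 + 4 + 2 + 2 + 2 + 3 + 3 + 2 + 4 + 5 + 4 + 5 + 4 = 53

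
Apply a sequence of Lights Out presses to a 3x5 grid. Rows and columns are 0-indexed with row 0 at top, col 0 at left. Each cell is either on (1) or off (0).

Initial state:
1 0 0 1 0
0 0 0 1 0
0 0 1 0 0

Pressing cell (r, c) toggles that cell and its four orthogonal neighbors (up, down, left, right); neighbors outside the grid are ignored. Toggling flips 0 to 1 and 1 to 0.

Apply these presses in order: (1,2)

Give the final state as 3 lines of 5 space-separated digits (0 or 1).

After press 1 at (1,2):
1 0 1 1 0
0 1 1 0 0
0 0 0 0 0

Answer: 1 0 1 1 0
0 1 1 0 0
0 0 0 0 0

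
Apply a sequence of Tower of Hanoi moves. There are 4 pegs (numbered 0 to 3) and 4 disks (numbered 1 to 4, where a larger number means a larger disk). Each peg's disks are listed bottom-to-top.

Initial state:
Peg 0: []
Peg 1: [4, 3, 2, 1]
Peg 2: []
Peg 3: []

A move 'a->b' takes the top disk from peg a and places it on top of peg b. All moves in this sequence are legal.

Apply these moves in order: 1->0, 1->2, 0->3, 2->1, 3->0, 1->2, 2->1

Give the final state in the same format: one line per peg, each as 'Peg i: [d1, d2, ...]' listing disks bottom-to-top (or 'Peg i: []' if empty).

Answer: Peg 0: [1]
Peg 1: [4, 3, 2]
Peg 2: []
Peg 3: []

Derivation:
After move 1 (1->0):
Peg 0: [1]
Peg 1: [4, 3, 2]
Peg 2: []
Peg 3: []

After move 2 (1->2):
Peg 0: [1]
Peg 1: [4, 3]
Peg 2: [2]
Peg 3: []

After move 3 (0->3):
Peg 0: []
Peg 1: [4, 3]
Peg 2: [2]
Peg 3: [1]

After move 4 (2->1):
Peg 0: []
Peg 1: [4, 3, 2]
Peg 2: []
Peg 3: [1]

After move 5 (3->0):
Peg 0: [1]
Peg 1: [4, 3, 2]
Peg 2: []
Peg 3: []

After move 6 (1->2):
Peg 0: [1]
Peg 1: [4, 3]
Peg 2: [2]
Peg 3: []

After move 7 (2->1):
Peg 0: [1]
Peg 1: [4, 3, 2]
Peg 2: []
Peg 3: []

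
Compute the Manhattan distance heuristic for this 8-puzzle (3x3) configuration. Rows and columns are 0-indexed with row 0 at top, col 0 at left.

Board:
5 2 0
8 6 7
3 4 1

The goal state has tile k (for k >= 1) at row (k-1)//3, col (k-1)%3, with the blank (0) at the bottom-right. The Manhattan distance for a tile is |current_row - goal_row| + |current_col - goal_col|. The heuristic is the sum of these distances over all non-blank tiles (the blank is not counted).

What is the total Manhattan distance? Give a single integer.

Tile 5: (0,0)->(1,1) = 2
Tile 2: (0,1)->(0,1) = 0
Tile 8: (1,0)->(2,1) = 2
Tile 6: (1,1)->(1,2) = 1
Tile 7: (1,2)->(2,0) = 3
Tile 3: (2,0)->(0,2) = 4
Tile 4: (2,1)->(1,0) = 2
Tile 1: (2,2)->(0,0) = 4
Sum: 2 + 0 + 2 + 1 + 3 + 4 + 2 + 4 = 18

Answer: 18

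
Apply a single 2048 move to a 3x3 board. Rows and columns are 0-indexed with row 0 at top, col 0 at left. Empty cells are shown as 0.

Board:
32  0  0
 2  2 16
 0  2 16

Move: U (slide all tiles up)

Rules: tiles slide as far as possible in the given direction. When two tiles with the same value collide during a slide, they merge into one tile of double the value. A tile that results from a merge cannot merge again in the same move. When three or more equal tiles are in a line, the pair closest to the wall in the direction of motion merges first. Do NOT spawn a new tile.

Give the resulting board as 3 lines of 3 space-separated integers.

Answer: 32  4 32
 2  0  0
 0  0  0

Derivation:
Slide up:
col 0: [32, 2, 0] -> [32, 2, 0]
col 1: [0, 2, 2] -> [4, 0, 0]
col 2: [0, 16, 16] -> [32, 0, 0]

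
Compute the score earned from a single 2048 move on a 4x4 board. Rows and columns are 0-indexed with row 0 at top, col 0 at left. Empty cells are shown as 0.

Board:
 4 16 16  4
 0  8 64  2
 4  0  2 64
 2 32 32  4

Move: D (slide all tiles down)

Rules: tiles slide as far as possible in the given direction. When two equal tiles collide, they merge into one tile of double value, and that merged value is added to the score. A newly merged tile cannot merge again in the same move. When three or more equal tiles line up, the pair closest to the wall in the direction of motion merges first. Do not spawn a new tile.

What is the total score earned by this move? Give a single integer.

Slide down:
col 0: [4, 0, 4, 2] -> [0, 0, 8, 2]  score +8 (running 8)
col 1: [16, 8, 0, 32] -> [0, 16, 8, 32]  score +0 (running 8)
col 2: [16, 64, 2, 32] -> [16, 64, 2, 32]  score +0 (running 8)
col 3: [4, 2, 64, 4] -> [4, 2, 64, 4]  score +0 (running 8)
Board after move:
 0  0 16  4
 0 16 64  2
 8  8  2 64
 2 32 32  4

Answer: 8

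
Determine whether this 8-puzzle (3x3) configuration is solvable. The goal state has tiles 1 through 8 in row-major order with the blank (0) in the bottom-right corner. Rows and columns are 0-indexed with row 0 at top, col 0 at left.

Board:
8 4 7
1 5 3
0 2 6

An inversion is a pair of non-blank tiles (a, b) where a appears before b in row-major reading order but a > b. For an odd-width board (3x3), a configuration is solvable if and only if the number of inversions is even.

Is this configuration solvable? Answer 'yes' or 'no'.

Answer: yes

Derivation:
Inversions (pairs i<j in row-major order where tile[i] > tile[j] > 0): 18
18 is even, so the puzzle is solvable.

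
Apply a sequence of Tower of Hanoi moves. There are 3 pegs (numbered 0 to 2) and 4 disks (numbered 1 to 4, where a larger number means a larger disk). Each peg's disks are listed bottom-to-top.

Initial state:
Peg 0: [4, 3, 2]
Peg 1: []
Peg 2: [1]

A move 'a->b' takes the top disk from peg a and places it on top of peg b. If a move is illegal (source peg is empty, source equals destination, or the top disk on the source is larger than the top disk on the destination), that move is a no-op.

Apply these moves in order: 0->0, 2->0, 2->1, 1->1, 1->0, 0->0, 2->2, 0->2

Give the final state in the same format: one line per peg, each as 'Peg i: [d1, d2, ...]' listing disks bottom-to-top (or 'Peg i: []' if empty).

Answer: Peg 0: [4, 3, 2]
Peg 1: []
Peg 2: [1]

Derivation:
After move 1 (0->0):
Peg 0: [4, 3, 2]
Peg 1: []
Peg 2: [1]

After move 2 (2->0):
Peg 0: [4, 3, 2, 1]
Peg 1: []
Peg 2: []

After move 3 (2->1):
Peg 0: [4, 3, 2, 1]
Peg 1: []
Peg 2: []

After move 4 (1->1):
Peg 0: [4, 3, 2, 1]
Peg 1: []
Peg 2: []

After move 5 (1->0):
Peg 0: [4, 3, 2, 1]
Peg 1: []
Peg 2: []

After move 6 (0->0):
Peg 0: [4, 3, 2, 1]
Peg 1: []
Peg 2: []

After move 7 (2->2):
Peg 0: [4, 3, 2, 1]
Peg 1: []
Peg 2: []

After move 8 (0->2):
Peg 0: [4, 3, 2]
Peg 1: []
Peg 2: [1]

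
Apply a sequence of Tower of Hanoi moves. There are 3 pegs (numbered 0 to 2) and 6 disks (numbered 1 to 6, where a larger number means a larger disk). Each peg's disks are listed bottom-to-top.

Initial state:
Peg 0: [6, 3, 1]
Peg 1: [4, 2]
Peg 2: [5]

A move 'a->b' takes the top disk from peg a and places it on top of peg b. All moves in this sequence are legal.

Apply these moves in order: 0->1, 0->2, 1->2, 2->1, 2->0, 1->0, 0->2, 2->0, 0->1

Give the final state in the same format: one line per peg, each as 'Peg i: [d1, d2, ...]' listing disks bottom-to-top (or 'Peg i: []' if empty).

After move 1 (0->1):
Peg 0: [6, 3]
Peg 1: [4, 2, 1]
Peg 2: [5]

After move 2 (0->2):
Peg 0: [6]
Peg 1: [4, 2, 1]
Peg 2: [5, 3]

After move 3 (1->2):
Peg 0: [6]
Peg 1: [4, 2]
Peg 2: [5, 3, 1]

After move 4 (2->1):
Peg 0: [6]
Peg 1: [4, 2, 1]
Peg 2: [5, 3]

After move 5 (2->0):
Peg 0: [6, 3]
Peg 1: [4, 2, 1]
Peg 2: [5]

After move 6 (1->0):
Peg 0: [6, 3, 1]
Peg 1: [4, 2]
Peg 2: [5]

After move 7 (0->2):
Peg 0: [6, 3]
Peg 1: [4, 2]
Peg 2: [5, 1]

After move 8 (2->0):
Peg 0: [6, 3, 1]
Peg 1: [4, 2]
Peg 2: [5]

After move 9 (0->1):
Peg 0: [6, 3]
Peg 1: [4, 2, 1]
Peg 2: [5]

Answer: Peg 0: [6, 3]
Peg 1: [4, 2, 1]
Peg 2: [5]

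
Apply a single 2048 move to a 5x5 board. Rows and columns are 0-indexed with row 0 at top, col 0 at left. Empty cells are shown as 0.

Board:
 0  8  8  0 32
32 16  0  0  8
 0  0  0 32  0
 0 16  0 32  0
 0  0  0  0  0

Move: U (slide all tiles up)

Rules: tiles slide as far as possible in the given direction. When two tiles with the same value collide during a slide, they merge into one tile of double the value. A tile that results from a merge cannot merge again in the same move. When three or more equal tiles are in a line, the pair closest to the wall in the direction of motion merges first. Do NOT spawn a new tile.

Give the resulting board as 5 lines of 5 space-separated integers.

Answer: 32  8  8 64 32
 0 32  0  0  8
 0  0  0  0  0
 0  0  0  0  0
 0  0  0  0  0

Derivation:
Slide up:
col 0: [0, 32, 0, 0, 0] -> [32, 0, 0, 0, 0]
col 1: [8, 16, 0, 16, 0] -> [8, 32, 0, 0, 0]
col 2: [8, 0, 0, 0, 0] -> [8, 0, 0, 0, 0]
col 3: [0, 0, 32, 32, 0] -> [64, 0, 0, 0, 0]
col 4: [32, 8, 0, 0, 0] -> [32, 8, 0, 0, 0]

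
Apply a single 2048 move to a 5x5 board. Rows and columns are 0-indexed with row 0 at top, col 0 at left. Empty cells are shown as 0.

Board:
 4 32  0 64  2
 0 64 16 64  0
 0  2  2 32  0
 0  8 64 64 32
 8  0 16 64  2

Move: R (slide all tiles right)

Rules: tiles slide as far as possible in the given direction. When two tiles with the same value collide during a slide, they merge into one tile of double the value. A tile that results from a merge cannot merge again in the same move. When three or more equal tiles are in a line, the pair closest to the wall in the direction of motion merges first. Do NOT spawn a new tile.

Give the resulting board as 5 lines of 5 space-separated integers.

Slide right:
row 0: [4, 32, 0, 64, 2] -> [0, 4, 32, 64, 2]
row 1: [0, 64, 16, 64, 0] -> [0, 0, 64, 16, 64]
row 2: [0, 2, 2, 32, 0] -> [0, 0, 0, 4, 32]
row 3: [0, 8, 64, 64, 32] -> [0, 0, 8, 128, 32]
row 4: [8, 0, 16, 64, 2] -> [0, 8, 16, 64, 2]

Answer:   0   4  32  64   2
  0   0  64  16  64
  0   0   0   4  32
  0   0   8 128  32
  0   8  16  64   2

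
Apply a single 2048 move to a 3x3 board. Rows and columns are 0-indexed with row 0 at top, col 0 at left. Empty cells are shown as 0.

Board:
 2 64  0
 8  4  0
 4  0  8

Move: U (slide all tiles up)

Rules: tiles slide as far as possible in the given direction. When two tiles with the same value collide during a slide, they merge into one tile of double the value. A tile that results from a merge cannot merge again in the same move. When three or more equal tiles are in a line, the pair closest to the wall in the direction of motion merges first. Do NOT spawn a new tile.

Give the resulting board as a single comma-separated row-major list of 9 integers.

Answer: 2, 64, 8, 8, 4, 0, 4, 0, 0

Derivation:
Slide up:
col 0: [2, 8, 4] -> [2, 8, 4]
col 1: [64, 4, 0] -> [64, 4, 0]
col 2: [0, 0, 8] -> [8, 0, 0]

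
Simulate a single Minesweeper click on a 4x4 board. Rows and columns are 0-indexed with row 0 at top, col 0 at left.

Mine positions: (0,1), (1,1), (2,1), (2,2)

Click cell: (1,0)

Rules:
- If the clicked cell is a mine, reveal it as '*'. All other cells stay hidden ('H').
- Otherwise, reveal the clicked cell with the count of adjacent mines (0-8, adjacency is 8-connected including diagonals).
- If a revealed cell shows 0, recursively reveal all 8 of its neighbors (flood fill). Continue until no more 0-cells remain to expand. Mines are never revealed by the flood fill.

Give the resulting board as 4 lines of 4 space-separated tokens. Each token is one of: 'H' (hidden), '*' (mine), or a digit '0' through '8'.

H H H H
3 H H H
H H H H
H H H H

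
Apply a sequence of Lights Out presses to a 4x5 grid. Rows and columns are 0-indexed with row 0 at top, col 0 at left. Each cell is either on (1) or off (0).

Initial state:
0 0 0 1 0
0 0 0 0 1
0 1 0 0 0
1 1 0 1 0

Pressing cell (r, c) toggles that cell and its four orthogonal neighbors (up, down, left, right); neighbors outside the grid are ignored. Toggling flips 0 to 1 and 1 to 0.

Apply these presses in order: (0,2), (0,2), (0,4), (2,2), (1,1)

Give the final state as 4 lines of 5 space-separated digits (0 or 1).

Answer: 0 1 0 0 1
1 1 0 0 0
0 1 1 1 0
1 1 1 1 0

Derivation:
After press 1 at (0,2):
0 1 1 0 0
0 0 1 0 1
0 1 0 0 0
1 1 0 1 0

After press 2 at (0,2):
0 0 0 1 0
0 0 0 0 1
0 1 0 0 0
1 1 0 1 0

After press 3 at (0,4):
0 0 0 0 1
0 0 0 0 0
0 1 0 0 0
1 1 0 1 0

After press 4 at (2,2):
0 0 0 0 1
0 0 1 0 0
0 0 1 1 0
1 1 1 1 0

After press 5 at (1,1):
0 1 0 0 1
1 1 0 0 0
0 1 1 1 0
1 1 1 1 0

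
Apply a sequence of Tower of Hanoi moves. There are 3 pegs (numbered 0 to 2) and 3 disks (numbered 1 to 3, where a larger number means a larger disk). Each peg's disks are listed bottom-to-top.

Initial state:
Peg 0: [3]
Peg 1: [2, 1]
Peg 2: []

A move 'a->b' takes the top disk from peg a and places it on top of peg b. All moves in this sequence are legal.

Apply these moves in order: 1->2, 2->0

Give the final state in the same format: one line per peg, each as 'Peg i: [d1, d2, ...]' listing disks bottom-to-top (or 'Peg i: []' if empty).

After move 1 (1->2):
Peg 0: [3]
Peg 1: [2]
Peg 2: [1]

After move 2 (2->0):
Peg 0: [3, 1]
Peg 1: [2]
Peg 2: []

Answer: Peg 0: [3, 1]
Peg 1: [2]
Peg 2: []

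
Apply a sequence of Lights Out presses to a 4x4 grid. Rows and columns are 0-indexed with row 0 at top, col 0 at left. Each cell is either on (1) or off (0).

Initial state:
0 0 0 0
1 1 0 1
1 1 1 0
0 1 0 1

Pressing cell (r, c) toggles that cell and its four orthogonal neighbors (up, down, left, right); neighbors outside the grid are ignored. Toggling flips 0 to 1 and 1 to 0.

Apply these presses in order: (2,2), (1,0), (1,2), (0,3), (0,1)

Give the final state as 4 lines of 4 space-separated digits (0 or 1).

Answer: 0 1 1 1
0 0 0 1
0 0 1 1
0 1 1 1

Derivation:
After press 1 at (2,2):
0 0 0 0
1 1 1 1
1 0 0 1
0 1 1 1

After press 2 at (1,0):
1 0 0 0
0 0 1 1
0 0 0 1
0 1 1 1

After press 3 at (1,2):
1 0 1 0
0 1 0 0
0 0 1 1
0 1 1 1

After press 4 at (0,3):
1 0 0 1
0 1 0 1
0 0 1 1
0 1 1 1

After press 5 at (0,1):
0 1 1 1
0 0 0 1
0 0 1 1
0 1 1 1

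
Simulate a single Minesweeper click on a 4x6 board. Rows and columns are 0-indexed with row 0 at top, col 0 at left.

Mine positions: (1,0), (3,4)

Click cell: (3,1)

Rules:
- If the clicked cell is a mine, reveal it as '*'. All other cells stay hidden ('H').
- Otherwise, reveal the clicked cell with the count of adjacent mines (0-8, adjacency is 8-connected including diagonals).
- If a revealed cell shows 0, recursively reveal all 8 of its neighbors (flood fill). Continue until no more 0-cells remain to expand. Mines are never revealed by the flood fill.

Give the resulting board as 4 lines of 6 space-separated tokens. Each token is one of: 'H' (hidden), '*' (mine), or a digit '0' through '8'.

H 1 0 0 0 0
H 1 0 0 0 0
1 1 0 1 1 1
0 0 0 1 H H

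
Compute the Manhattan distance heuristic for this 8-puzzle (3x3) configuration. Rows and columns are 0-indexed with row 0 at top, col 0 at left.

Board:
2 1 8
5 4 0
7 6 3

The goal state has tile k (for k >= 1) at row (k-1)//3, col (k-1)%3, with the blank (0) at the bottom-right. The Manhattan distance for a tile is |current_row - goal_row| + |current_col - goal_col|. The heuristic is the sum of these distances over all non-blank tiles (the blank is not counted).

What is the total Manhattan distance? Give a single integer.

Tile 2: (0,0)->(0,1) = 1
Tile 1: (0,1)->(0,0) = 1
Tile 8: (0,2)->(2,1) = 3
Tile 5: (1,0)->(1,1) = 1
Tile 4: (1,1)->(1,0) = 1
Tile 7: (2,0)->(2,0) = 0
Tile 6: (2,1)->(1,2) = 2
Tile 3: (2,2)->(0,2) = 2
Sum: 1 + 1 + 3 + 1 + 1 + 0 + 2 + 2 = 11

Answer: 11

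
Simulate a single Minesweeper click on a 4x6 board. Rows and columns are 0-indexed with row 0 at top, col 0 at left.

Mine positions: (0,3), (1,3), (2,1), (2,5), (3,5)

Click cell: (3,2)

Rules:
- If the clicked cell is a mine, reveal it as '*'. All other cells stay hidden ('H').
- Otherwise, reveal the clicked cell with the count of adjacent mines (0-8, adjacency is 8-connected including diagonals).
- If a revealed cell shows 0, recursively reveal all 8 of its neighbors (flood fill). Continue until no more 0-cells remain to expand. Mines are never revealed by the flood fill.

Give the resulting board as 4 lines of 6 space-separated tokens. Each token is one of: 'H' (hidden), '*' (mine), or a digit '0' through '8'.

H H H H H H
H H H H H H
H H H H H H
H H 1 H H H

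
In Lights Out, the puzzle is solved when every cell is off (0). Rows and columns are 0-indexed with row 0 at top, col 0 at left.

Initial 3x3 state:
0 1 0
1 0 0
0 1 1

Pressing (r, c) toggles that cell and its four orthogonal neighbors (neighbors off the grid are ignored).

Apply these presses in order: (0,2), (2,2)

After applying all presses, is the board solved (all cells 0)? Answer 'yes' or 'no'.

Answer: no

Derivation:
After press 1 at (0,2):
0 0 1
1 0 1
0 1 1

After press 2 at (2,2):
0 0 1
1 0 0
0 0 0

Lights still on: 2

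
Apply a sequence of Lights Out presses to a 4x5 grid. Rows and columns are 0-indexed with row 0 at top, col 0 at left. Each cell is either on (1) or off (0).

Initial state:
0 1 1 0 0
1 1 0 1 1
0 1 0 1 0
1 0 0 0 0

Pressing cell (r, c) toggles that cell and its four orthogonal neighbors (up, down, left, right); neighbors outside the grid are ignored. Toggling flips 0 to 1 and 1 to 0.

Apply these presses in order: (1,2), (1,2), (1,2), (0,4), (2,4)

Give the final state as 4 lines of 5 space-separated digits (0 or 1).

Answer: 0 1 0 1 1
1 0 1 0 1
0 1 1 0 1
1 0 0 0 1

Derivation:
After press 1 at (1,2):
0 1 0 0 0
1 0 1 0 1
0 1 1 1 0
1 0 0 0 0

After press 2 at (1,2):
0 1 1 0 0
1 1 0 1 1
0 1 0 1 0
1 0 0 0 0

After press 3 at (1,2):
0 1 0 0 0
1 0 1 0 1
0 1 1 1 0
1 0 0 0 0

After press 4 at (0,4):
0 1 0 1 1
1 0 1 0 0
0 1 1 1 0
1 0 0 0 0

After press 5 at (2,4):
0 1 0 1 1
1 0 1 0 1
0 1 1 0 1
1 0 0 0 1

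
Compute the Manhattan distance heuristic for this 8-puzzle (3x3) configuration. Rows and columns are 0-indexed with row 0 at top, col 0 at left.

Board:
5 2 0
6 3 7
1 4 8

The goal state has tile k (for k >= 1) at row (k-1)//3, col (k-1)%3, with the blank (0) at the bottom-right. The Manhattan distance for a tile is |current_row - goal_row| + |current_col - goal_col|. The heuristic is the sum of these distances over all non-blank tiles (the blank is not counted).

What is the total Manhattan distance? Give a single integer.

Tile 5: (0,0)->(1,1) = 2
Tile 2: (0,1)->(0,1) = 0
Tile 6: (1,0)->(1,2) = 2
Tile 3: (1,1)->(0,2) = 2
Tile 7: (1,2)->(2,0) = 3
Tile 1: (2,0)->(0,0) = 2
Tile 4: (2,1)->(1,0) = 2
Tile 8: (2,2)->(2,1) = 1
Sum: 2 + 0 + 2 + 2 + 3 + 2 + 2 + 1 = 14

Answer: 14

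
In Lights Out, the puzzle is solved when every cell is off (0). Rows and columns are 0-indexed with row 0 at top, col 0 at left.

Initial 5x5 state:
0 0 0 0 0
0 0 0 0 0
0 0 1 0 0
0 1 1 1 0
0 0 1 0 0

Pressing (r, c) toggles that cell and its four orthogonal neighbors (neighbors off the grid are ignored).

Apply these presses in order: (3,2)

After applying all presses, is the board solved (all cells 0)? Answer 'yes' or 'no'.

After press 1 at (3,2):
0 0 0 0 0
0 0 0 0 0
0 0 0 0 0
0 0 0 0 0
0 0 0 0 0

Lights still on: 0

Answer: yes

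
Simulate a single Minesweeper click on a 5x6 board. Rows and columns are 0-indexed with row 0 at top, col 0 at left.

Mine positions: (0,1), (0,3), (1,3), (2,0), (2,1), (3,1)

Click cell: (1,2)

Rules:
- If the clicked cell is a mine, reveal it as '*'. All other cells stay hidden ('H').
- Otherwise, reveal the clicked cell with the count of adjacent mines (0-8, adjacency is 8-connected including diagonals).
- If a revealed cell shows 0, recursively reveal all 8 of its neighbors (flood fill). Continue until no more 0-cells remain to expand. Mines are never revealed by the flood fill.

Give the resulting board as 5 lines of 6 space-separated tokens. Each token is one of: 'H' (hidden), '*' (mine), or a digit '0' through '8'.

H H H H H H
H H 4 H H H
H H H H H H
H H H H H H
H H H H H H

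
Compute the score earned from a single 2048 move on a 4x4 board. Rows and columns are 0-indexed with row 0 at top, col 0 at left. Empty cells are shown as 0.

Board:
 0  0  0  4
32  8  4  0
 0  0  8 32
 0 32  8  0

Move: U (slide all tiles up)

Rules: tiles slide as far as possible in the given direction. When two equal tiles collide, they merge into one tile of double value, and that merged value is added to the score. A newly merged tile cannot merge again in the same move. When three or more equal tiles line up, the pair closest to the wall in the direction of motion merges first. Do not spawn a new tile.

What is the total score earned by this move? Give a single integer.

Slide up:
col 0: [0, 32, 0, 0] -> [32, 0, 0, 0]  score +0 (running 0)
col 1: [0, 8, 0, 32] -> [8, 32, 0, 0]  score +0 (running 0)
col 2: [0, 4, 8, 8] -> [4, 16, 0, 0]  score +16 (running 16)
col 3: [4, 0, 32, 0] -> [4, 32, 0, 0]  score +0 (running 16)
Board after move:
32  8  4  4
 0 32 16 32
 0  0  0  0
 0  0  0  0

Answer: 16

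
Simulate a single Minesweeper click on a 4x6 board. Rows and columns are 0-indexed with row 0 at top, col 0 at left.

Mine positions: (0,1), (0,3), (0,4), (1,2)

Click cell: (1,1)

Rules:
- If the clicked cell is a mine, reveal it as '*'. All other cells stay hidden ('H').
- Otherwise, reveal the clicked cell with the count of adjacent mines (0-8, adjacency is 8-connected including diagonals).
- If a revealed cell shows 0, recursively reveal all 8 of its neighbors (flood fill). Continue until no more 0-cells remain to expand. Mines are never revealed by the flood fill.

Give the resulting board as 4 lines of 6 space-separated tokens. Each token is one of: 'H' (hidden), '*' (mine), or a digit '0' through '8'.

H H H H H H
H 2 H H H H
H H H H H H
H H H H H H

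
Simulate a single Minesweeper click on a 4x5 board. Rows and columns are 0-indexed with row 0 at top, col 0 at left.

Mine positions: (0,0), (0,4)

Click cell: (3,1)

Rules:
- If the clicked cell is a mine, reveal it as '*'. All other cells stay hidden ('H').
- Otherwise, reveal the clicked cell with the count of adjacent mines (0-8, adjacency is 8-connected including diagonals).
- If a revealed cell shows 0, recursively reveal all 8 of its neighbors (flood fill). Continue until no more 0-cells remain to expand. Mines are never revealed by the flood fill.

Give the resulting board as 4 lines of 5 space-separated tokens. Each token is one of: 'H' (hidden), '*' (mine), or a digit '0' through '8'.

H 1 0 1 H
1 1 0 1 1
0 0 0 0 0
0 0 0 0 0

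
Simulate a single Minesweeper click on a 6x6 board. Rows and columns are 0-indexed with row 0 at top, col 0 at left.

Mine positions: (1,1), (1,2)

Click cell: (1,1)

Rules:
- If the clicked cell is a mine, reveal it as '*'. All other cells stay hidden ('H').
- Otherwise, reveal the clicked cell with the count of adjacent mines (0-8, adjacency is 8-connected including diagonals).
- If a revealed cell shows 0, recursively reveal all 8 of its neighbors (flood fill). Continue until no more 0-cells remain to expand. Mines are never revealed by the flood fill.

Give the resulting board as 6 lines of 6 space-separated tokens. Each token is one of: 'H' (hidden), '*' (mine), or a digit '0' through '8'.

H H H H H H
H * H H H H
H H H H H H
H H H H H H
H H H H H H
H H H H H H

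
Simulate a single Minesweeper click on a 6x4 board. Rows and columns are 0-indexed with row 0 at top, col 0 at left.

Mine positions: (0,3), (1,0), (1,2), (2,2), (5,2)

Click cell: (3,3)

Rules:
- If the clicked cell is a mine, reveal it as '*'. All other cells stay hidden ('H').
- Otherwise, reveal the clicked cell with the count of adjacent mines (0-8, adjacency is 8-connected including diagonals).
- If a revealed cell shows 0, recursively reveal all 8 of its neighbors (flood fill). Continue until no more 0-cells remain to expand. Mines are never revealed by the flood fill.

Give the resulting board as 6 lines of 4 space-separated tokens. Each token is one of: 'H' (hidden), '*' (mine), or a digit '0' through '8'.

H H H H
H H H H
H H H H
H H H 1
H H H H
H H H H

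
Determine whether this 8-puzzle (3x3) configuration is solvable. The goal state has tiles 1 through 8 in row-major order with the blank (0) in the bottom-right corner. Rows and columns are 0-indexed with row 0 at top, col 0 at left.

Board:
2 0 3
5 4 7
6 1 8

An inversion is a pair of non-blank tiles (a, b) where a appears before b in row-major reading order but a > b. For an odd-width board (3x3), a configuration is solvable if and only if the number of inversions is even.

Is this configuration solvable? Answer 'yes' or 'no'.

Inversions (pairs i<j in row-major order where tile[i] > tile[j] > 0): 8
8 is even, so the puzzle is solvable.

Answer: yes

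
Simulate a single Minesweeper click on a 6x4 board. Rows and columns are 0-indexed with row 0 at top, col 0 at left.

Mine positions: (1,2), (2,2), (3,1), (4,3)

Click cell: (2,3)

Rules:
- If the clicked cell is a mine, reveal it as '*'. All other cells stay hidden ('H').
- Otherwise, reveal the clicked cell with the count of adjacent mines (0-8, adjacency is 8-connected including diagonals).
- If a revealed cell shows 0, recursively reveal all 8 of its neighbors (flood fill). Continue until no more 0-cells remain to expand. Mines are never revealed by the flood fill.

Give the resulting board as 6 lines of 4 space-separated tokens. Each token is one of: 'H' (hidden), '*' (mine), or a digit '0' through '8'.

H H H H
H H H H
H H H 2
H H H H
H H H H
H H H H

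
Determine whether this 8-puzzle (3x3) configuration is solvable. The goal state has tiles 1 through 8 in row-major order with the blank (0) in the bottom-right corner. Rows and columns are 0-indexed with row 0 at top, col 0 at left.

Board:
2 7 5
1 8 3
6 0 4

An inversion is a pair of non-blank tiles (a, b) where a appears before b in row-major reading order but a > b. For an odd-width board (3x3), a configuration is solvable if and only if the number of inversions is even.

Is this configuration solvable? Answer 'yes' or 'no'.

Inversions (pairs i<j in row-major order where tile[i] > tile[j] > 0): 13
13 is odd, so the puzzle is not solvable.

Answer: no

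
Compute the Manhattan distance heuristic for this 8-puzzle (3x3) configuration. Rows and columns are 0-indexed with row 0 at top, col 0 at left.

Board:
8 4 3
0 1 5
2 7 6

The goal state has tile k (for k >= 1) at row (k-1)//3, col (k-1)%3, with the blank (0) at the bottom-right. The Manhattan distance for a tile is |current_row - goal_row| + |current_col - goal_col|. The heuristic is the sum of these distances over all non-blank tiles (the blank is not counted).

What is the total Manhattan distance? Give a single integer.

Answer: 13

Derivation:
Tile 8: at (0,0), goal (2,1), distance |0-2|+|0-1| = 3
Tile 4: at (0,1), goal (1,0), distance |0-1|+|1-0| = 2
Tile 3: at (0,2), goal (0,2), distance |0-0|+|2-2| = 0
Tile 1: at (1,1), goal (0,0), distance |1-0|+|1-0| = 2
Tile 5: at (1,2), goal (1,1), distance |1-1|+|2-1| = 1
Tile 2: at (2,0), goal (0,1), distance |2-0|+|0-1| = 3
Tile 7: at (2,1), goal (2,0), distance |2-2|+|1-0| = 1
Tile 6: at (2,2), goal (1,2), distance |2-1|+|2-2| = 1
Sum: 3 + 2 + 0 + 2 + 1 + 3 + 1 + 1 = 13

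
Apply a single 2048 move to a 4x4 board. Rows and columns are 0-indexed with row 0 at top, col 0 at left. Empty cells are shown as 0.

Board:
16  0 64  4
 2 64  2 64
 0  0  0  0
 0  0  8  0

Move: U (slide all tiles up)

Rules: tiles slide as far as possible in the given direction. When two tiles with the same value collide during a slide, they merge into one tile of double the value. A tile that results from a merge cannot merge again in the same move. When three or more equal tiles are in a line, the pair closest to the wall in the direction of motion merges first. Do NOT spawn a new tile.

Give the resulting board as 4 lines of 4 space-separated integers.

Answer: 16 64 64  4
 2  0  2 64
 0  0  8  0
 0  0  0  0

Derivation:
Slide up:
col 0: [16, 2, 0, 0] -> [16, 2, 0, 0]
col 1: [0, 64, 0, 0] -> [64, 0, 0, 0]
col 2: [64, 2, 0, 8] -> [64, 2, 8, 0]
col 3: [4, 64, 0, 0] -> [4, 64, 0, 0]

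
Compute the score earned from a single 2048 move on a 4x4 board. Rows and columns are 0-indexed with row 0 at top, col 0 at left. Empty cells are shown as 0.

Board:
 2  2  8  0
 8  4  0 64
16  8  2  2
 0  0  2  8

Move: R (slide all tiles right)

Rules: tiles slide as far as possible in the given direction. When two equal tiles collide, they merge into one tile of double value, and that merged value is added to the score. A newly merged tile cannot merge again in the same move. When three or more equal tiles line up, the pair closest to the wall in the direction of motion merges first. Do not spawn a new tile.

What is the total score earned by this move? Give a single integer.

Slide right:
row 0: [2, 2, 8, 0] -> [0, 0, 4, 8]  score +4 (running 4)
row 1: [8, 4, 0, 64] -> [0, 8, 4, 64]  score +0 (running 4)
row 2: [16, 8, 2, 2] -> [0, 16, 8, 4]  score +4 (running 8)
row 3: [0, 0, 2, 8] -> [0, 0, 2, 8]  score +0 (running 8)
Board after move:
 0  0  4  8
 0  8  4 64
 0 16  8  4
 0  0  2  8

Answer: 8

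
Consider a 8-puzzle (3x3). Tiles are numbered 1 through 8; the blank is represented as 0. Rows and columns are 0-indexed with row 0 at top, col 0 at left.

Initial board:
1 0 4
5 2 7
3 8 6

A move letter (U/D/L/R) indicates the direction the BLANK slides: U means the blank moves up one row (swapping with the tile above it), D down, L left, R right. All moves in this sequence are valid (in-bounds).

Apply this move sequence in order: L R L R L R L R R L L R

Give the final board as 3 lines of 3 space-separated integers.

Answer: 1 0 4
5 2 7
3 8 6

Derivation:
After move 1 (L):
0 1 4
5 2 7
3 8 6

After move 2 (R):
1 0 4
5 2 7
3 8 6

After move 3 (L):
0 1 4
5 2 7
3 8 6

After move 4 (R):
1 0 4
5 2 7
3 8 6

After move 5 (L):
0 1 4
5 2 7
3 8 6

After move 6 (R):
1 0 4
5 2 7
3 8 6

After move 7 (L):
0 1 4
5 2 7
3 8 6

After move 8 (R):
1 0 4
5 2 7
3 8 6

After move 9 (R):
1 4 0
5 2 7
3 8 6

After move 10 (L):
1 0 4
5 2 7
3 8 6

After move 11 (L):
0 1 4
5 2 7
3 8 6

After move 12 (R):
1 0 4
5 2 7
3 8 6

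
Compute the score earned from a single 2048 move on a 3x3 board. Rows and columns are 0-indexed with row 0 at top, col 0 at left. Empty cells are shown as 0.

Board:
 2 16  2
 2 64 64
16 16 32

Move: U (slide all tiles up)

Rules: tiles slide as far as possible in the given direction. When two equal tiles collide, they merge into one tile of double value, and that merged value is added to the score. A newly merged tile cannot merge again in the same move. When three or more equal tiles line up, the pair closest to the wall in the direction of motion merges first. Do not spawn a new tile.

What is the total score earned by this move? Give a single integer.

Slide up:
col 0: [2, 2, 16] -> [4, 16, 0]  score +4 (running 4)
col 1: [16, 64, 16] -> [16, 64, 16]  score +0 (running 4)
col 2: [2, 64, 32] -> [2, 64, 32]  score +0 (running 4)
Board after move:
 4 16  2
16 64 64
 0 16 32

Answer: 4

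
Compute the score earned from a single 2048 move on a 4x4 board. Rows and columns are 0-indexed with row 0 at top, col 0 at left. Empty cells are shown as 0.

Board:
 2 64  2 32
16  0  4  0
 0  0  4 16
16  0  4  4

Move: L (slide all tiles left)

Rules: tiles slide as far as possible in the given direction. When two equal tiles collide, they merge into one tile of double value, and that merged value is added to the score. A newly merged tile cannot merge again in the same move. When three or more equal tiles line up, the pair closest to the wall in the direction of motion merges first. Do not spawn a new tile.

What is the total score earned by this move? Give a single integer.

Slide left:
row 0: [2, 64, 2, 32] -> [2, 64, 2, 32]  score +0 (running 0)
row 1: [16, 0, 4, 0] -> [16, 4, 0, 0]  score +0 (running 0)
row 2: [0, 0, 4, 16] -> [4, 16, 0, 0]  score +0 (running 0)
row 3: [16, 0, 4, 4] -> [16, 8, 0, 0]  score +8 (running 8)
Board after move:
 2 64  2 32
16  4  0  0
 4 16  0  0
16  8  0  0

Answer: 8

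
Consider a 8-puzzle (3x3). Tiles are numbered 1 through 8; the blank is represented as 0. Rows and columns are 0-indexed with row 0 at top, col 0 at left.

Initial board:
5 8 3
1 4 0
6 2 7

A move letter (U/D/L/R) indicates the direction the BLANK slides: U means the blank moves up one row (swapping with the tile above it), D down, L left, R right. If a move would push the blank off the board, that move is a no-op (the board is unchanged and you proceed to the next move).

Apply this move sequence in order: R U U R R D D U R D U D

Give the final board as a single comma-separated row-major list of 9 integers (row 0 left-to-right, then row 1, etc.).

After move 1 (R):
5 8 3
1 4 0
6 2 7

After move 2 (U):
5 8 0
1 4 3
6 2 7

After move 3 (U):
5 8 0
1 4 3
6 2 7

After move 4 (R):
5 8 0
1 4 3
6 2 7

After move 5 (R):
5 8 0
1 4 3
6 2 7

After move 6 (D):
5 8 3
1 4 0
6 2 7

After move 7 (D):
5 8 3
1 4 7
6 2 0

After move 8 (U):
5 8 3
1 4 0
6 2 7

After move 9 (R):
5 8 3
1 4 0
6 2 7

After move 10 (D):
5 8 3
1 4 7
6 2 0

After move 11 (U):
5 8 3
1 4 0
6 2 7

After move 12 (D):
5 8 3
1 4 7
6 2 0

Answer: 5, 8, 3, 1, 4, 7, 6, 2, 0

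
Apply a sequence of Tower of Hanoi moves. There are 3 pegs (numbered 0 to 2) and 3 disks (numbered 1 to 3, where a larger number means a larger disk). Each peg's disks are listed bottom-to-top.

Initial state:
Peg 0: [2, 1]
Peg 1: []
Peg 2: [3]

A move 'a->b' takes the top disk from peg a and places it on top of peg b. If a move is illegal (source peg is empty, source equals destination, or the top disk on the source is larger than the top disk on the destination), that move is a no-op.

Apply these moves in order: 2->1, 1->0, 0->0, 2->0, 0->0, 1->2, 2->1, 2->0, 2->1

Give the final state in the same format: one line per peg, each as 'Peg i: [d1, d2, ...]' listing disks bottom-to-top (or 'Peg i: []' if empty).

After move 1 (2->1):
Peg 0: [2, 1]
Peg 1: [3]
Peg 2: []

After move 2 (1->0):
Peg 0: [2, 1]
Peg 1: [3]
Peg 2: []

After move 3 (0->0):
Peg 0: [2, 1]
Peg 1: [3]
Peg 2: []

After move 4 (2->0):
Peg 0: [2, 1]
Peg 1: [3]
Peg 2: []

After move 5 (0->0):
Peg 0: [2, 1]
Peg 1: [3]
Peg 2: []

After move 6 (1->2):
Peg 0: [2, 1]
Peg 1: []
Peg 2: [3]

After move 7 (2->1):
Peg 0: [2, 1]
Peg 1: [3]
Peg 2: []

After move 8 (2->0):
Peg 0: [2, 1]
Peg 1: [3]
Peg 2: []

After move 9 (2->1):
Peg 0: [2, 1]
Peg 1: [3]
Peg 2: []

Answer: Peg 0: [2, 1]
Peg 1: [3]
Peg 2: []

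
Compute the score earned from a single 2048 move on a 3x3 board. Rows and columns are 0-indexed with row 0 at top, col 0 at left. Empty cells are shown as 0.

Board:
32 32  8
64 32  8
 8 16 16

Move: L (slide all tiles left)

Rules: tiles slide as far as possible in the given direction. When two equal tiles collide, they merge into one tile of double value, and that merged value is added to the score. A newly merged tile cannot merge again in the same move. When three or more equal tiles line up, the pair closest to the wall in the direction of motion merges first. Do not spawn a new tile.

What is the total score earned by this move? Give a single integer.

Slide left:
row 0: [32, 32, 8] -> [64, 8, 0]  score +64 (running 64)
row 1: [64, 32, 8] -> [64, 32, 8]  score +0 (running 64)
row 2: [8, 16, 16] -> [8, 32, 0]  score +32 (running 96)
Board after move:
64  8  0
64 32  8
 8 32  0

Answer: 96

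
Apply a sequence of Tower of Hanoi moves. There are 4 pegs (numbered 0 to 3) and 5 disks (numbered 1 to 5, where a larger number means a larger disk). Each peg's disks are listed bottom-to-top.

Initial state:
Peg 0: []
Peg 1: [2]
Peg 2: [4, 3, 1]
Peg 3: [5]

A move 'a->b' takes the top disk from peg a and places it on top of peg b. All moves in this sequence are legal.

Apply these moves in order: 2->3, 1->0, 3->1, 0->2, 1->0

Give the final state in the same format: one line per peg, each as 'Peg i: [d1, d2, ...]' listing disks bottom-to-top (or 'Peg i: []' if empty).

After move 1 (2->3):
Peg 0: []
Peg 1: [2]
Peg 2: [4, 3]
Peg 3: [5, 1]

After move 2 (1->0):
Peg 0: [2]
Peg 1: []
Peg 2: [4, 3]
Peg 3: [5, 1]

After move 3 (3->1):
Peg 0: [2]
Peg 1: [1]
Peg 2: [4, 3]
Peg 3: [5]

After move 4 (0->2):
Peg 0: []
Peg 1: [1]
Peg 2: [4, 3, 2]
Peg 3: [5]

After move 5 (1->0):
Peg 0: [1]
Peg 1: []
Peg 2: [4, 3, 2]
Peg 3: [5]

Answer: Peg 0: [1]
Peg 1: []
Peg 2: [4, 3, 2]
Peg 3: [5]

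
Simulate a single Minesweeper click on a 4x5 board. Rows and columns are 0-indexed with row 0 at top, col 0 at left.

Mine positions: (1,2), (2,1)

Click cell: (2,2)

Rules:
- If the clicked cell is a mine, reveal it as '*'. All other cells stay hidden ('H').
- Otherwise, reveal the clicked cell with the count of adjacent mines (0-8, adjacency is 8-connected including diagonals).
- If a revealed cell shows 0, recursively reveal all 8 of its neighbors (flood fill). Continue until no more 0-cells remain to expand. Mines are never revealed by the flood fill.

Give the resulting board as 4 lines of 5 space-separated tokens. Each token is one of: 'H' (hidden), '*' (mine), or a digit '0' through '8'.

H H H H H
H H H H H
H H 2 H H
H H H H H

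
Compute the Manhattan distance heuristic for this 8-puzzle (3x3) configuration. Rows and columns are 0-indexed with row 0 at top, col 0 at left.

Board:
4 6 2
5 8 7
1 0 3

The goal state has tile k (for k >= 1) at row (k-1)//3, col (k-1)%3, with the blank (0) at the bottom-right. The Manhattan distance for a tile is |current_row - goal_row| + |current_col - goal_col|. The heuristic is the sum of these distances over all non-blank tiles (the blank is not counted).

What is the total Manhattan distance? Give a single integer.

Tile 4: at (0,0), goal (1,0), distance |0-1|+|0-0| = 1
Tile 6: at (0,1), goal (1,2), distance |0-1|+|1-2| = 2
Tile 2: at (0,2), goal (0,1), distance |0-0|+|2-1| = 1
Tile 5: at (1,0), goal (1,1), distance |1-1|+|0-1| = 1
Tile 8: at (1,1), goal (2,1), distance |1-2|+|1-1| = 1
Tile 7: at (1,2), goal (2,0), distance |1-2|+|2-0| = 3
Tile 1: at (2,0), goal (0,0), distance |2-0|+|0-0| = 2
Tile 3: at (2,2), goal (0,2), distance |2-0|+|2-2| = 2
Sum: 1 + 2 + 1 + 1 + 1 + 3 + 2 + 2 = 13

Answer: 13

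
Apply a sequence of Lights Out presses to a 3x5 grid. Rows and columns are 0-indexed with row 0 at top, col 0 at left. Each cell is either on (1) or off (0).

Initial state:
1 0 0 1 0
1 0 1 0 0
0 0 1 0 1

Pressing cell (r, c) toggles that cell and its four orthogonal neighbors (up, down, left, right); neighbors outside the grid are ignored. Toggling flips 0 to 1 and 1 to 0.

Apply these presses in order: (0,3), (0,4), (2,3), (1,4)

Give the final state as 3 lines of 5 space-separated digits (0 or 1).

Answer: 1 0 1 1 1
1 0 1 1 0
0 0 0 1 1

Derivation:
After press 1 at (0,3):
1 0 1 0 1
1 0 1 1 0
0 0 1 0 1

After press 2 at (0,4):
1 0 1 1 0
1 0 1 1 1
0 0 1 0 1

After press 3 at (2,3):
1 0 1 1 0
1 0 1 0 1
0 0 0 1 0

After press 4 at (1,4):
1 0 1 1 1
1 0 1 1 0
0 0 0 1 1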